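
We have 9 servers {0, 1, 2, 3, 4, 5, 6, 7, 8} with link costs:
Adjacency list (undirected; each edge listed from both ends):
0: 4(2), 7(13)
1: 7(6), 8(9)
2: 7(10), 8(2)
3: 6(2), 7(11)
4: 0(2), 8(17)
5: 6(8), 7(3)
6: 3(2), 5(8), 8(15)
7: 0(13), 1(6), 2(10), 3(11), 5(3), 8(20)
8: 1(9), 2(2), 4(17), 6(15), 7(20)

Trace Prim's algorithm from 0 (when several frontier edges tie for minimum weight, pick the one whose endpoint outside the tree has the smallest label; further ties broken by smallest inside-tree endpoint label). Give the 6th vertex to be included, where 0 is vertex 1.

6

Prim's algorithm from 0:
Step 1: cheapest edge leaving the tree is 0–4 (2); add 4.
Step 2: cheapest edge leaving the tree is 0–7 (13); add 7.
Step 3: cheapest edge leaving the tree is 5–7 (3); add 5.
Step 4: cheapest edge leaving the tree is 1–7 (6); add 1.
Step 5: cheapest edge leaving the tree is 5–6 (8); add 6.
Step 6: cheapest edge leaving the tree is 3–6 (2); add 3.
Step 7: cheapest edge leaving the tree is 1–8 (9); add 8.
Step 8: cheapest edge leaving the tree is 2–8 (2); add 2.
Vertex order: 0, 4, 7, 5, 1, 6, 3, 8, 2. The 6th vertex is 6.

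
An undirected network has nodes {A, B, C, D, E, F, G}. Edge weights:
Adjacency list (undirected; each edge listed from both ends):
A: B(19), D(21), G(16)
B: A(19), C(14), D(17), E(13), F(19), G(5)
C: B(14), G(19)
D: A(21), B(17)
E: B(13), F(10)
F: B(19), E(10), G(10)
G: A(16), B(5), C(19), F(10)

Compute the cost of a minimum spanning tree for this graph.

72

Grow the tree from C using Prim:
Step 1: frontier [B—C 14, C—G 19] → take B—C (14); add B.
Step 2: frontier [B—G 5, B—E 13, B—D 17, A—B 19, B—F 19, C—G 19] → take B—G (5); add G.
Step 3: frontier [B—E 13, B—D 17, A—B 19, B—F 19, F—G 10, A—G 16] → take F—G (10); add F.
Step 4: frontier [B—E 13, B—D 17, A—B 19, E—F 10, A—G 16] → take E—F (10); add E.
Step 5: frontier [B—D 17, A—B 19, A—G 16] → take A—G (16); add A.
Step 6: frontier [A—D 21, B—D 17] → take B—D (17); add D.
MST edges: B—C, B—G, F—G, E—F, A—G, B—D; total weight 14+5+10+10+16+17 = 72.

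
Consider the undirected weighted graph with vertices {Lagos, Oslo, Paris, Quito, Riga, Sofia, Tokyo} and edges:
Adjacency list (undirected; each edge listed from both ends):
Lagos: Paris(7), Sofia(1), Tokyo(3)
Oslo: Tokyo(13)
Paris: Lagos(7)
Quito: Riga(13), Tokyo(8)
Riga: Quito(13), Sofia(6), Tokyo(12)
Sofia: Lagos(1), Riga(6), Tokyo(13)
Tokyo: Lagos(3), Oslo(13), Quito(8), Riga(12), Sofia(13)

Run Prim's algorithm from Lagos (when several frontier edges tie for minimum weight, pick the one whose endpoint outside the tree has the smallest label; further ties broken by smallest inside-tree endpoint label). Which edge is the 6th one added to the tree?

Grow the tree from Lagos using Prim:
Step 1: frontier [Lagos Sofia 1, Lagos Tokyo 3, Lagos Paris 7] → take Lagos Sofia (1); add Sofia.
Step 2: frontier [Lagos Tokyo 3, Lagos Paris 7, Riga Sofia 6, Sofia Tokyo 13] → take Lagos Tokyo (3); add Tokyo.
Step 3: frontier [Lagos Paris 7, Riga Sofia 6, Quito Tokyo 8, Riga Tokyo 12, Oslo Tokyo 13] → take Riga Sofia (6); add Riga.
Step 4: frontier [Lagos Paris 7, Quito Riga 13, Quito Tokyo 8, Oslo Tokyo 13] → take Lagos Paris (7); add Paris.
Step 5: frontier [Quito Riga 13, Quito Tokyo 8, Oslo Tokyo 13] → take Quito Tokyo (8); add Quito.
Step 6: frontier [Oslo Tokyo 13] → take Oslo Tokyo (13); add Oslo.
The 6th edge added is Oslo Tokyo.

Oslo-Tokyo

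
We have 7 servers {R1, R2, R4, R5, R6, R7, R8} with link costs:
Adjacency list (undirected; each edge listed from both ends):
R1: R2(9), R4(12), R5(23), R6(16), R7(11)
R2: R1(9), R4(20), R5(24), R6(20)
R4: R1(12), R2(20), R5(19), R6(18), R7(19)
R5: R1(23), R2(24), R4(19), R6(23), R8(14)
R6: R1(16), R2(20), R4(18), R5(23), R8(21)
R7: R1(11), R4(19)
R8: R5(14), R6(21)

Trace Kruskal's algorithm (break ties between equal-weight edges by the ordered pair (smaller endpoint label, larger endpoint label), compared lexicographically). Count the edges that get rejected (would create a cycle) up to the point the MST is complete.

1

Kruskal: consider edges lightest-first.
R1-R2 (9): add — endpoints in different components.
R1-R7 (11): add — endpoints in different components.
R1-R4 (12): add — endpoints in different components.
R5-R8 (14): add — endpoints in different components.
R1-R6 (16): add — endpoints in different components.
R4-R6 (18): skip — R6 and R4 already connected.
R4-R5 (19): add — endpoints in different components.
Edges rejected before the tree was complete: 1.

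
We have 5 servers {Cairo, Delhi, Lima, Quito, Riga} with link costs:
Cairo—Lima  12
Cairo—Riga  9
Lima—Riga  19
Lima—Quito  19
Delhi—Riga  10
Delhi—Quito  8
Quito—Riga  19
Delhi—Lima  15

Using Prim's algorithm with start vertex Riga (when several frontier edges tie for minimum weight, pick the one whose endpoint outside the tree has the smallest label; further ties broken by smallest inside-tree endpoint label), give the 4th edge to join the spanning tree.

Grow the tree from Riga using Prim:
Step 1: frontier [Cairo—Riga 9, Delhi—Riga 10, Lima—Riga 19, Quito—Riga 19] → take Cairo—Riga (9); add Cairo.
Step 2: frontier [Cairo—Lima 12, Delhi—Riga 10, Lima—Riga 19, Quito—Riga 19] → take Delhi—Riga (10); add Delhi.
Step 3: frontier [Cairo—Lima 12, Delhi—Quito 8, Delhi—Lima 15, Lima—Riga 19, Quito—Riga 19] → take Delhi—Quito (8); add Quito.
Step 4: frontier [Cairo—Lima 12, Delhi—Lima 15, Lima—Quito 19, Lima—Riga 19] → take Cairo—Lima (12); add Lima.
The 4th edge added is Cairo—Lima.

Cairo-Lima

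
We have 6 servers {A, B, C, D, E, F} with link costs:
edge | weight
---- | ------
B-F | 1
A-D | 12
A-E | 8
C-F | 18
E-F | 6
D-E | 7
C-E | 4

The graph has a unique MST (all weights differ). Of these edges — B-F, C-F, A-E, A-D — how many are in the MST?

Sort edges by weight, then run Kruskal:
B-F (1): add — endpoints in different components.
C-E (4): add — endpoints in different components.
E-F (6): add — endpoints in different components.
D-E (7): add — endpoints in different components.
A-E (8): add — endpoints in different components.
MST edge set: {B-F, C-E, E-F, D-E, A-E}.
Of the listed edges, {B-F, A-E} are in the MST → 2.

2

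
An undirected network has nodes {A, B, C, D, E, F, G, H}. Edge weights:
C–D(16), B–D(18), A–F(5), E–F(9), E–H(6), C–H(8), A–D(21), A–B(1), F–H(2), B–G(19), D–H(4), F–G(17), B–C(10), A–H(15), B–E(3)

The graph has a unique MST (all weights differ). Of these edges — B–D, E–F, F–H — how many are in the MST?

Kruskal: consider edges lightest-first.
A–B (1): add — endpoints in different components.
F–H (2): add — endpoints in different components.
B–E (3): add — endpoints in different components.
D–H (4): add — endpoints in different components.
A–F (5): add — endpoints in different components.
E–H (6): skip — E and H already connected.
C–H (8): add — endpoints in different components.
E–F (9): skip — E and F already connected.
B–C (10): skip — B and C already connected.
A–H (15): skip — A and H already connected.
C–D (16): skip — C and D already connected.
F–G (17): add — endpoints in different components.
MST edge set: {A–B, F–H, B–E, D–H, A–F, C–H, F–G}.
Of the listed edges, {F–H} are in the MST → 1.

1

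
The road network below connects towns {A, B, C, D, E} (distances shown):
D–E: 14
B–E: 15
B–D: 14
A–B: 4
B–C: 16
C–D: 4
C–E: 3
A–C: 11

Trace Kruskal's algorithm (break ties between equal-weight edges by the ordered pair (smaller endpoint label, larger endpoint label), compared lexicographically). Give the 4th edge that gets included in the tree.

Kruskal's algorithm — process edges by increasing weight (ties by edge label):
C–E (3): add — endpoints in different components.
A–B (4): add — endpoints in different components.
C–D (4): add — endpoints in different components.
A–C (11): add — endpoints in different components.
The 4th edge added is A–C.

A-C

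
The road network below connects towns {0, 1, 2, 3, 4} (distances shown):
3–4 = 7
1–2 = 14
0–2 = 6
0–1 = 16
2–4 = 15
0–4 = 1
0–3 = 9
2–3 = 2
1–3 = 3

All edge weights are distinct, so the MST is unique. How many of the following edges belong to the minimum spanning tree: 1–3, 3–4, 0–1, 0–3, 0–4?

2

Kruskal: consider edges lightest-first.
0–4 (1): add — endpoints in different components.
2–3 (2): add — endpoints in different components.
1–3 (3): add — endpoints in different components.
0–2 (6): add — endpoints in different components.
MST edge set: {0–4, 2–3, 1–3, 0–2}.
Of the listed edges, {1–3, 0–4} are in the MST → 2.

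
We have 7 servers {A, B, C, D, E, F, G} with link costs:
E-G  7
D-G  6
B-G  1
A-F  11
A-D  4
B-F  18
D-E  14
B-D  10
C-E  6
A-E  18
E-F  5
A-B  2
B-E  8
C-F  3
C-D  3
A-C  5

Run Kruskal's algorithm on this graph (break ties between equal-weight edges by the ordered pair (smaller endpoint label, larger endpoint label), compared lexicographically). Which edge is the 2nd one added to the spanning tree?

A-B

Sort edges by weight, then run Kruskal:
B-G (1): add — endpoints in different components.
A-B (2): add — endpoints in different components.
C-D (3): add — endpoints in different components.
C-F (3): add — endpoints in different components.
A-D (4): add — endpoints in different components.
A-C (5): skip — A and C already connected.
E-F (5): add — endpoints in different components.
The 2nd edge added is A-B.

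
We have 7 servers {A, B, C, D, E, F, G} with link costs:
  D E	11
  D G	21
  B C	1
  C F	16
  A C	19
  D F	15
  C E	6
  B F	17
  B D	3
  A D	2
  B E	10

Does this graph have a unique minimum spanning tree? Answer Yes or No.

Sort edges by weight, then run Kruskal:
B C (1): add — endpoints in different components.
A D (2): add — endpoints in different components.
B D (3): add — endpoints in different components.
C E (6): add — endpoints in different components.
B E (10): skip — B and E already connected.
D E (11): skip — D and E already connected.
D F (15): add — endpoints in different components.
C F (16): skip — C and F already connected.
B F (17): skip — B and F already connected.
A C (19): skip — A and C already connected.
D G (21): add — endpoints in different components.
Every non-tree edge has weight strictly greater than the heaviest edge on the tree path between its endpoints, so the MST is unique.

Yes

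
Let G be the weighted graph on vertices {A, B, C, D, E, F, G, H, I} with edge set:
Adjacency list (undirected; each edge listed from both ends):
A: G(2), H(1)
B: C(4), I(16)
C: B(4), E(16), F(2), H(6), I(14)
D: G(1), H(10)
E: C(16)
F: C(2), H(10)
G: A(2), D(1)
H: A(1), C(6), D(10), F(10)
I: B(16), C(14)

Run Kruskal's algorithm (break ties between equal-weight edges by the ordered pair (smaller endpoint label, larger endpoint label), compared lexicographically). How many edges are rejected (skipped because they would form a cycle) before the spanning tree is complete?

Sort edges by weight, then run Kruskal:
A H (1): add — endpoints in different components.
D G (1): add — endpoints in different components.
A G (2): add — endpoints in different components.
C F (2): add — endpoints in different components.
B C (4): add — endpoints in different components.
C H (6): add — endpoints in different components.
D H (10): skip — D and H already connected.
F H (10): skip — F and H already connected.
C I (14): add — endpoints in different components.
B I (16): skip — B and I already connected.
C E (16): add — endpoints in different components.
Edges rejected before the tree was complete: 3.

3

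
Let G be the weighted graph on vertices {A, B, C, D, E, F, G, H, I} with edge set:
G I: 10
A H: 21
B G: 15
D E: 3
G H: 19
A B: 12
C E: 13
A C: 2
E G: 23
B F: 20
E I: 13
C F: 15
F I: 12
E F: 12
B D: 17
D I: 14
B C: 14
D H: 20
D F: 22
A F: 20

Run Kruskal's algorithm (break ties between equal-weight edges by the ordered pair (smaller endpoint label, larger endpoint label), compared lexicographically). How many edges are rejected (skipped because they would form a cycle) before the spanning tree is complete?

Sort edges by weight, then run Kruskal:
A C (2): add — endpoints in different components.
D E (3): add — endpoints in different components.
G I (10): add — endpoints in different components.
A B (12): add — endpoints in different components.
E F (12): add — endpoints in different components.
F I (12): add — endpoints in different components.
C E (13): add — endpoints in different components.
E I (13): skip — E and I already connected.
B C (14): skip — B and C already connected.
D I (14): skip — D and I already connected.
B G (15): skip — B and G already connected.
C F (15): skip — C and F already connected.
B D (17): skip — B and D already connected.
G H (19): add — endpoints in different components.
Edges rejected before the tree was complete: 6.

6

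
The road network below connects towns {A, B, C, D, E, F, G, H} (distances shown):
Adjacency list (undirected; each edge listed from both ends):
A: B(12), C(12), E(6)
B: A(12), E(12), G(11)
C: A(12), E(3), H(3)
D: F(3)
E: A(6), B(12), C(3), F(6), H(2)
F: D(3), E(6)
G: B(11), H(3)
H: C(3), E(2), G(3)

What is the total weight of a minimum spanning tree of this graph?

Prim, starting at G.
Step 1: frontier [G—H 3, B—G 11] → take G—H (3); add H.
Step 2: frontier [B—G 11, E—H 2, C—H 3] → take E—H (2); add E.
Step 3: frontier [C—E 3, A—E 6, E—F 6, B—E 12, B—G 11, C—H 3] → take C—E (3); add C.
Step 4: frontier [A—C 12, A—E 6, E—F 6, B—E 12, B—G 11] → take A—E (6); add A.
Step 5: frontier [A—B 12, E—F 6, B—E 12, B—G 11] → take E—F (6); add F.
Step 6: frontier [A—B 12, B—E 12, D—F 3, B—G 11] → take D—F (3); add D.
Step 7: frontier [A—B 12, B—E 12, B—G 11] → take B—G (11); add B.
MST edges: G—H, E—H, C—E, A—E, E—F, D—F, B—G; total weight 3+2+3+6+6+3+11 = 34.

34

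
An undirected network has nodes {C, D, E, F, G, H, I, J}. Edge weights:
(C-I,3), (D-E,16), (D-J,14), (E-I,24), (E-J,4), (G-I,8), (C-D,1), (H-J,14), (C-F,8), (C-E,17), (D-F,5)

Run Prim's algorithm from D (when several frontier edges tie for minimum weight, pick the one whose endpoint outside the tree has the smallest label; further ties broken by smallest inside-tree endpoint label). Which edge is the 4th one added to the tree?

G-I

Prim, starting at D.
Step 1: frontier [C-D 1, D-F 5, D-J 14, D-E 16] → take C-D (1); add C.
Step 2: frontier [C-I 3, C-F 8, C-E 17, D-F 5, D-J 14, D-E 16] → take C-I (3); add I.
Step 3: frontier [C-F 8, C-E 17, D-F 5, D-J 14, D-E 16, G-I 8, E-I 24] → take D-F (5); add F.
Step 4: frontier [C-E 17, D-J 14, D-E 16, G-I 8, E-I 24] → take G-I (8); add G.
Step 5: frontier [C-E 17, D-J 14, D-E 16, E-I 24] → take D-J (14); add J.
Step 6: frontier [C-E 17, D-E 16, E-I 24, E-J 4, H-J 14] → take E-J (4); add E.
Step 7: frontier [H-J 14] → take H-J (14); add H.
The 4th edge added is G-I.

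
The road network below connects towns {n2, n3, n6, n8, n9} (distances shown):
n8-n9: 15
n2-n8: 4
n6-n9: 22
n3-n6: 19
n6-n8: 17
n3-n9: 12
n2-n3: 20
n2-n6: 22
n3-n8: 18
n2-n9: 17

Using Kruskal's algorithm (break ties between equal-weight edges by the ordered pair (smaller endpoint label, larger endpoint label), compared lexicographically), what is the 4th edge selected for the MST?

n6-n8

Sort edges by weight, then run Kruskal:
n2-n8 (4): add. Components now {n2,n8} {n6} {n9} {n3}
n3-n9 (12): add. Components now {n2,n8} {n6} {n3,n9}
n8-n9 (15): add. Components now {n2,n3,n8,n9} {n6}
n2-n9 (17): skip — n2 and n9 already connected.
n6-n8 (17): add. Components now {n2,n3,n6,n8,n9}
The 4th edge added is n6-n8.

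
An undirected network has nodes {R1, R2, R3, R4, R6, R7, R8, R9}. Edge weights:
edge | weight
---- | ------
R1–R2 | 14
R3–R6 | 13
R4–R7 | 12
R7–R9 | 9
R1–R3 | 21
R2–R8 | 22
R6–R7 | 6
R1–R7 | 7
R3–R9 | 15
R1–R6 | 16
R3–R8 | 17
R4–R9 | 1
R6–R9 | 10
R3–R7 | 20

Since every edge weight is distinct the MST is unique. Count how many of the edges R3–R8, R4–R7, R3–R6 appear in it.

2

Sort edges by weight, then run Kruskal:
R4–R9 (1): add — endpoints in different components.
R6–R7 (6): add — endpoints in different components.
R1–R7 (7): add — endpoints in different components.
R7–R9 (9): add — endpoints in different components.
R6–R9 (10): skip — R9 and R6 already connected.
R4–R7 (12): skip — R4 and R7 already connected.
R3–R6 (13): add — endpoints in different components.
R1–R2 (14): add — endpoints in different components.
R3–R9 (15): skip — R9 and R3 already connected.
R1–R6 (16): skip — R6 and R1 already connected.
R3–R8 (17): add — endpoints in different components.
MST edge set: {R4–R9, R6–R7, R1–R7, R7–R9, R3–R6, R1–R2, R3–R8}.
Of the listed edges, {R3–R8, R3–R6} are in the MST → 2.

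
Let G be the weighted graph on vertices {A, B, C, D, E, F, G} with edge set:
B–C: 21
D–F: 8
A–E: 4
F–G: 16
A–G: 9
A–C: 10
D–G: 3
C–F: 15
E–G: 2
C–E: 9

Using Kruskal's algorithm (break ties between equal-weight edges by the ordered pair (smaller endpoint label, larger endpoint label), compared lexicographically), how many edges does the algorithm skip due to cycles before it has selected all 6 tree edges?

4

Kruskal: consider edges lightest-first.
E–G (2): add. Components now {A} {B} {C} {D} {E,G} {F}
D–G (3): add. Components now {A} {B} {C} {D,E,G} {F}
A–E (4): add. Components now {A,D,E,G} {B} {C} {F}
D–F (8): add. Components now {A,D,E,F,G} {B} {C}
A–G (9): skip — A and G already connected.
C–E (9): add. Components now {A,C,D,E,F,G} {B}
A–C (10): skip — A and C already connected.
C–F (15): skip — C and F already connected.
F–G (16): skip — F and G already connected.
B–C (21): add. Components now {A,B,C,D,E,F,G}
Edges rejected before the tree was complete: 4.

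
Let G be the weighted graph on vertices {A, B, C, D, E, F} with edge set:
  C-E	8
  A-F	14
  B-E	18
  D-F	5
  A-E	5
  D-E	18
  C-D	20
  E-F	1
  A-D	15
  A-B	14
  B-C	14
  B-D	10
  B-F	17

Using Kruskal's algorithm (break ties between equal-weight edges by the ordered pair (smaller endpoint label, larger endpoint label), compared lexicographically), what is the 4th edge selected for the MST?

Kruskal's algorithm — process edges by increasing weight (ties by edge label):
E-F (1): add. Components now {A} {B} {C} {D} {E,F}
A-E (5): add. Components now {A,E,F} {B} {C} {D}
D-F (5): add. Components now {A,D,E,F} {B} {C}
C-E (8): add. Components now {A,C,D,E,F} {B}
B-D (10): add. Components now {A,B,C,D,E,F}
The 4th edge added is C-E.

C-E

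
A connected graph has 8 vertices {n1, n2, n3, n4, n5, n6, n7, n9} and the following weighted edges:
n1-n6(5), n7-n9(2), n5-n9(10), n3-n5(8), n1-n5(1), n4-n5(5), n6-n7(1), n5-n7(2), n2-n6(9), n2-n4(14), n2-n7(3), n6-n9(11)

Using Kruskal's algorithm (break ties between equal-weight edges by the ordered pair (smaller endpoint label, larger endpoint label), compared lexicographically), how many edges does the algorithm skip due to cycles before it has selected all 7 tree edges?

Kruskal's algorithm — process edges by increasing weight (ties by edge label):
n1-n5 (1): add — endpoints in different components.
n6-n7 (1): add — endpoints in different components.
n5-n7 (2): add — endpoints in different components.
n7-n9 (2): add — endpoints in different components.
n2-n7 (3): add — endpoints in different components.
n1-n6 (5): skip — n1 and n6 already connected.
n4-n5 (5): add — endpoints in different components.
n3-n5 (8): add — endpoints in different components.
Edges rejected before the tree was complete: 1.

1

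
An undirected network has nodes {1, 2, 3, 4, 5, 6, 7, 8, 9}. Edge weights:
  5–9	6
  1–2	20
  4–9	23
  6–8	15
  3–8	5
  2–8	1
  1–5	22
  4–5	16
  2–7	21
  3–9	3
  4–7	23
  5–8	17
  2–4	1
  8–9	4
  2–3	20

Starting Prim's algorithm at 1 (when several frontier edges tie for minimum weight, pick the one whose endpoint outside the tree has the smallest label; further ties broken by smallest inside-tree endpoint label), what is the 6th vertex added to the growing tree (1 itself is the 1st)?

Grow the tree from 1 using Prim:
Step 1: cheapest edge leaving the tree is 1–2 (20); add 2.
Step 2: cheapest edge leaving the tree is 2–4 (1); add 4.
Step 3: cheapest edge leaving the tree is 2–8 (1); add 8.
Step 4: cheapest edge leaving the tree is 8–9 (4); add 9.
Step 5: cheapest edge leaving the tree is 3–9 (3); add 3.
Step 6: cheapest edge leaving the tree is 5–9 (6); add 5.
Step 7: cheapest edge leaving the tree is 6–8 (15); add 6.
Step 8: cheapest edge leaving the tree is 2–7 (21); add 7.
Vertex order: 1, 2, 4, 8, 9, 3, 5, 6, 7. The 6th vertex is 3.

3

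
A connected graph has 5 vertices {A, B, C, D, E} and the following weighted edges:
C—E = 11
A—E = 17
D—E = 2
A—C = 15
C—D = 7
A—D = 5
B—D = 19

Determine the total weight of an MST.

Grow the tree from E using Prim:
Step 1: cheapest edge leaving the tree is D—E (2); add D.
Step 2: cheapest edge leaving the tree is A—D (5); add A.
Step 3: cheapest edge leaving the tree is C—D (7); add C.
Step 4: cheapest edge leaving the tree is B—D (19); add B.
MST edges: D—E, A—D, C—D, B—D; total weight 2+5+7+19 = 33.

33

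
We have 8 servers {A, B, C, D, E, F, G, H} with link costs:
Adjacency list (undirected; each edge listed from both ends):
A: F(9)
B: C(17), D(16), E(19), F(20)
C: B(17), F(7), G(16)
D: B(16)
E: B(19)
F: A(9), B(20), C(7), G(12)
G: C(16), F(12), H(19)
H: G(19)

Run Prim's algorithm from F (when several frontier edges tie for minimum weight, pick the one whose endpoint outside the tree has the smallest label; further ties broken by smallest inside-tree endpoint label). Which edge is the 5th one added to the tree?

Prim's algorithm from F:
Step 1: cheapest edge leaving the tree is C–F (7); add C.
Step 2: cheapest edge leaving the tree is A–F (9); add A.
Step 3: cheapest edge leaving the tree is F–G (12); add G.
Step 4: cheapest edge leaving the tree is B–C (17); add B.
Step 5: cheapest edge leaving the tree is B–D (16); add D.
Step 6: cheapest edge leaving the tree is B–E (19); add E.
Step 7: cheapest edge leaving the tree is G–H (19); add H.
The 5th edge added is B–D.

B-D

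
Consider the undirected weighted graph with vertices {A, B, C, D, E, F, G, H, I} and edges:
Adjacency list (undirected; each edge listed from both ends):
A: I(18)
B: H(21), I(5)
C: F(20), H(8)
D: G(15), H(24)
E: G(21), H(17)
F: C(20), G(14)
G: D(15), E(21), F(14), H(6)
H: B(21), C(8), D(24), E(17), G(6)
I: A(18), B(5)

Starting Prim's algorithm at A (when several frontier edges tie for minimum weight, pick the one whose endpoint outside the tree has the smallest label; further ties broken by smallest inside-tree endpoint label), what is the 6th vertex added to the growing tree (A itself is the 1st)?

Prim's algorithm from A:
Step 1: frontier [A–I 18] → take A–I (18); add I.
Step 2: frontier [B–I 5] → take B–I (5); add B.
Step 3: frontier [B–H 21] → take B–H (21); add H.
Step 4: frontier [G–H 6, C–H 8, E–H 17, D–H 24] → take G–H (6); add G.
Step 5: frontier [F–G 14, D–G 15, E–G 21, C–H 8, E–H 17, D–H 24] → take C–H (8); add C.
Step 6: frontier [C–F 20, F–G 14, D–G 15, E–G 21, E–H 17, D–H 24] → take F–G (14); add F.
Step 7: frontier [D–G 15, E–G 21, E–H 17, D–H 24] → take D–G (15); add D.
Step 8: frontier [E–G 21, E–H 17] → take E–H (17); add E.
Vertex order: A, I, B, H, G, C, F, D, E. The 6th vertex is C.

C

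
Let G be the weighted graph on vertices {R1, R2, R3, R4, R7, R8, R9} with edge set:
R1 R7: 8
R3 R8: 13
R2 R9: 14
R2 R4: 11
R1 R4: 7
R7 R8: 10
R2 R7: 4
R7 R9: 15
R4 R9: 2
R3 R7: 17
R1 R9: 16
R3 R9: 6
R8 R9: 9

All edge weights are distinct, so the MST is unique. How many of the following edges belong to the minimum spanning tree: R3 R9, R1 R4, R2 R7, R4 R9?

Kruskal's algorithm — process edges by increasing weight (ties by edge label):
R4 R9 (2): add. Components now {R2} {R7} {R4,R9} {R3} {R8} {R1}
R2 R7 (4): add. Components now {R2,R7} {R4,R9} {R3} {R8} {R1}
R3 R9 (6): add. Components now {R2,R7} {R3,R4,R9} {R8} {R1}
R1 R4 (7): add. Components now {R2,R7} {R1,R3,R4,R9} {R8}
R1 R7 (8): add. Components now {R1,R2,R3,R4,R7,R9} {R8}
R8 R9 (9): add. Components now {R1,R2,R3,R4,R7,R8,R9}
MST edge set: {R4 R9, R2 R7, R3 R9, R1 R4, R1 R7, R8 R9}.
Of the listed edges, {R3 R9, R1 R4, R2 R7, R4 R9} are in the MST → 4.

4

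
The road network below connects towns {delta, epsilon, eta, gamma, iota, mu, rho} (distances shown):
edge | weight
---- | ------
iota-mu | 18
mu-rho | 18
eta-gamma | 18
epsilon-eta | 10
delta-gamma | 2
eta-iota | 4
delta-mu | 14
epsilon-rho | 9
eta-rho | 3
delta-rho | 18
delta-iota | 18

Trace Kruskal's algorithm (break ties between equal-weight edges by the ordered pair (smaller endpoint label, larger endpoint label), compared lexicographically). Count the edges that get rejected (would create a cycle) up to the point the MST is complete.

Kruskal's algorithm — process edges by increasing weight (ties by edge label):
delta-gamma (2): add — endpoints in different components.
eta-rho (3): add — endpoints in different components.
eta-iota (4): add — endpoints in different components.
epsilon-rho (9): add — endpoints in different components.
epsilon-eta (10): skip — eta and epsilon already connected.
delta-mu (14): add — endpoints in different components.
delta-iota (18): add — endpoints in different components.
Edges rejected before the tree was complete: 1.

1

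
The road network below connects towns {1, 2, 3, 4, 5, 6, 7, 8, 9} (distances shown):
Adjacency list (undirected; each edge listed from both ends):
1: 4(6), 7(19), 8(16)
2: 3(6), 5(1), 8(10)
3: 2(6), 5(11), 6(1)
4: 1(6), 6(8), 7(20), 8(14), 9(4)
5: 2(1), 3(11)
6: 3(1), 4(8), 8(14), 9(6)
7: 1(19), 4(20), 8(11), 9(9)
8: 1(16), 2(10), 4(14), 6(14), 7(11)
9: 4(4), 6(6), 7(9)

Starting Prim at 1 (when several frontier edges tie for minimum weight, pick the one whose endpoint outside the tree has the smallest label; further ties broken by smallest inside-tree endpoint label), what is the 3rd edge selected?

Prim's algorithm from 1:
Step 1: cheapest edge leaving the tree is 1 4 (6); add 4.
Step 2: cheapest edge leaving the tree is 4 9 (4); add 9.
Step 3: cheapest edge leaving the tree is 6 9 (6); add 6.
Step 4: cheapest edge leaving the tree is 3 6 (1); add 3.
Step 5: cheapest edge leaving the tree is 2 3 (6); add 2.
Step 6: cheapest edge leaving the tree is 2 5 (1); add 5.
Step 7: cheapest edge leaving the tree is 7 9 (9); add 7.
Step 8: cheapest edge leaving the tree is 2 8 (10); add 8.
The 3rd edge added is 6 9.

6-9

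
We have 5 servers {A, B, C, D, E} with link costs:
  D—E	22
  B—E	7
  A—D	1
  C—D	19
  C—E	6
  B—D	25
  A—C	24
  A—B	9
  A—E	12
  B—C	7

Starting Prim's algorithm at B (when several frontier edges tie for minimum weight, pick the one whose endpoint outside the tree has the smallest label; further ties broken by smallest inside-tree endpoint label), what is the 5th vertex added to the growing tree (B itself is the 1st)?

Prim's algorithm from B:
Step 1: cheapest edge leaving the tree is B—C (7); add C.
Step 2: cheapest edge leaving the tree is C—E (6); add E.
Step 3: cheapest edge leaving the tree is A—B (9); add A.
Step 4: cheapest edge leaving the tree is A—D (1); add D.
Vertex order: B, C, E, A, D. The 5th vertex is D.

D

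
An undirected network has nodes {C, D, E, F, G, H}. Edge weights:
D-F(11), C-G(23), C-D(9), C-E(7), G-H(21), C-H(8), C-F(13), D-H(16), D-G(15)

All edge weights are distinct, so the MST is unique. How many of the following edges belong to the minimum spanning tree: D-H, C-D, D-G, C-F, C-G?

2

Sort edges by weight, then run Kruskal:
C-E (7): add. Components now {C,E} {D} {F} {G} {H}
C-H (8): add. Components now {C,E,H} {D} {F} {G}
C-D (9): add. Components now {C,D,E,H} {F} {G}
D-F (11): add. Components now {C,D,E,F,H} {G}
C-F (13): skip — C and F already connected.
D-G (15): add. Components now {C,D,E,F,G,H}
MST edge set: {C-E, C-H, C-D, D-F, D-G}.
Of the listed edges, {C-D, D-G} are in the MST → 2.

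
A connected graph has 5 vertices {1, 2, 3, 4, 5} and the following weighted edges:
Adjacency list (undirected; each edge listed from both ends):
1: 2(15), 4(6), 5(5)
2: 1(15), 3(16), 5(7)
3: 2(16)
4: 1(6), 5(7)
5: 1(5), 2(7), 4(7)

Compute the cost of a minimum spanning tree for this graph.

Prim, starting at 1.
Step 1: frontier [1 5 5, 1 4 6, 1 2 15] → take 1 5 (5); add 5.
Step 2: frontier [1 4 6, 1 2 15, 2 5 7, 4 5 7] → take 1 4 (6); add 4.
Step 3: frontier [1 2 15, 2 5 7] → take 2 5 (7); add 2.
Step 4: frontier [2 3 16] → take 2 3 (16); add 3.
MST edges: 1 5, 1 4, 2 5, 2 3; total weight 5+6+7+16 = 34.

34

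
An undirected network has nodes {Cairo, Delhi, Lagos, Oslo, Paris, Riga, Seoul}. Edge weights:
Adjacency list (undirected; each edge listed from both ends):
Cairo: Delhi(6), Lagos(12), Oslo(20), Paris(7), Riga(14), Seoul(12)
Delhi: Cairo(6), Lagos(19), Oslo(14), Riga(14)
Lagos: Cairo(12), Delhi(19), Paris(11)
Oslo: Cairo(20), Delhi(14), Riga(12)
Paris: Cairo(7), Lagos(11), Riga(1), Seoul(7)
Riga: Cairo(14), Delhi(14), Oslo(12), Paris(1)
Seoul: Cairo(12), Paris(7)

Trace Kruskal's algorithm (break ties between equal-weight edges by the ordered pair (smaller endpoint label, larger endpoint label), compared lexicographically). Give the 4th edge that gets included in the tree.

Kruskal: consider edges lightest-first.
Paris Riga (1): add. Components now {Paris,Riga} {Lagos} {Seoul} {Oslo} {Cairo} {Delhi}
Cairo Delhi (6): add. Components now {Paris,Riga} {Lagos} {Seoul} {Oslo} {Cairo,Delhi}
Cairo Paris (7): add. Components now {Cairo,Delhi,Paris,Riga} {Lagos} {Seoul} {Oslo}
Paris Seoul (7): add. Components now {Cairo,Delhi,Paris,Riga,Seoul} {Lagos} {Oslo}
Lagos Paris (11): add. Components now {Cairo,Delhi,Lagos,Paris,Riga,Seoul} {Oslo}
Cairo Lagos (12): skip — Lagos and Cairo already connected.
Cairo Seoul (12): skip — Seoul and Cairo already connected.
Oslo Riga (12): add. Components now {Cairo,Delhi,Lagos,Oslo,Paris,Riga,Seoul}
The 4th edge added is Paris Seoul.

Paris-Seoul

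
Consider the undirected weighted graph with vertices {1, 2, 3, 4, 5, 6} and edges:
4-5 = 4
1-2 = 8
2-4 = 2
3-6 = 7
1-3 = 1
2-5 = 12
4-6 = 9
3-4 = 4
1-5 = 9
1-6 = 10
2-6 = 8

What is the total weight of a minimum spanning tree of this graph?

Prim's algorithm from 6:
Step 1: cheapest edge leaving the tree is 3-6 (7); add 3.
Step 2: cheapest edge leaving the tree is 1-3 (1); add 1.
Step 3: cheapest edge leaving the tree is 3-4 (4); add 4.
Step 4: cheapest edge leaving the tree is 2-4 (2); add 2.
Step 5: cheapest edge leaving the tree is 4-5 (4); add 5.
MST edges: 3-6, 1-3, 3-4, 2-4, 4-5; total weight 7+1+4+2+4 = 18.

18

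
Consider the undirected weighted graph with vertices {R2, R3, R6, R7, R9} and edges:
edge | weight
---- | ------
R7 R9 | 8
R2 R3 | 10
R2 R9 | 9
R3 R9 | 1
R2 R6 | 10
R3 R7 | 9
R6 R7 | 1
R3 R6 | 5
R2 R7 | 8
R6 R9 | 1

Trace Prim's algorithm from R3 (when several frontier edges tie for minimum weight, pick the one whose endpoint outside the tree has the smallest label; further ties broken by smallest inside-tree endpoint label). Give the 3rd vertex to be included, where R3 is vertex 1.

Prim's algorithm from R3:
Step 1: frontier [R3 R9 1, R3 R6 5, R3 R7 9, R2 R3 10] → take R3 R9 (1); add R9.
Step 2: frontier [R3 R6 5, R3 R7 9, R2 R3 10, R6 R9 1, R7 R9 8, R2 R9 9] → take R6 R9 (1); add R6.
Step 3: frontier [R3 R7 9, R2 R3 10, R6 R7 1, R2 R6 10, R7 R9 8, R2 R9 9] → take R6 R7 (1); add R7.
Step 4: frontier [R2 R3 10, R2 R6 10, R2 R7 8, R2 R9 9] → take R2 R7 (8); add R2.
Vertex order: R3, R9, R6, R7, R2. The 3rd vertex is R6.

R6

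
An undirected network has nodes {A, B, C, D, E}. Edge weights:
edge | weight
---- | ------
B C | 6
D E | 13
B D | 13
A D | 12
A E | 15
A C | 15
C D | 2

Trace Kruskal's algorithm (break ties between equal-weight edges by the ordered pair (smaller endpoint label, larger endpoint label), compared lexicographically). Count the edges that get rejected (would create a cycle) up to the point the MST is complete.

1

Kruskal's algorithm — process edges by increasing weight (ties by edge label):
C D (2): add. Components now {A} {B} {C,D} {E}
B C (6): add. Components now {A} {B,C,D} {E}
A D (12): add. Components now {A,B,C,D} {E}
B D (13): skip — B and D already connected.
D E (13): add. Components now {A,B,C,D,E}
Edges rejected before the tree was complete: 1.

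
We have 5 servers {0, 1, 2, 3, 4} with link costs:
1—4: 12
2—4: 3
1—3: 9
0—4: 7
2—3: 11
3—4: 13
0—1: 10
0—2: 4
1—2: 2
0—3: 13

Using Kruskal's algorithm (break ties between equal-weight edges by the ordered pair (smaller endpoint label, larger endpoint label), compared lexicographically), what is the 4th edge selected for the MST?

1-3

Sort edges by weight, then run Kruskal:
1—2 (2): add. Components now {0} {1,2} {3} {4}
2—4 (3): add. Components now {0} {1,2,4} {3}
0—2 (4): add. Components now {0,1,2,4} {3}
0—4 (7): skip — 0 and 4 already connected.
1—3 (9): add. Components now {0,1,2,3,4}
The 4th edge added is 1—3.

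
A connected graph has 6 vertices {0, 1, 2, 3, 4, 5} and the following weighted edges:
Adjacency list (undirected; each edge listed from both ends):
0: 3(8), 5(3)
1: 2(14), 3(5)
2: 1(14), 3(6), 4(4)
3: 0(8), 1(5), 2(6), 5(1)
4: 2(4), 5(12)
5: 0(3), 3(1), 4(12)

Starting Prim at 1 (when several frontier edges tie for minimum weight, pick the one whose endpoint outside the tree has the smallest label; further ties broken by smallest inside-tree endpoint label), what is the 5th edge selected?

2-4

Prim's algorithm from 1:
Step 1: cheapest edge leaving the tree is 1—3 (5); add 3.
Step 2: cheapest edge leaving the tree is 3—5 (1); add 5.
Step 3: cheapest edge leaving the tree is 0—5 (3); add 0.
Step 4: cheapest edge leaving the tree is 2—3 (6); add 2.
Step 5: cheapest edge leaving the tree is 2—4 (4); add 4.
The 5th edge added is 2—4.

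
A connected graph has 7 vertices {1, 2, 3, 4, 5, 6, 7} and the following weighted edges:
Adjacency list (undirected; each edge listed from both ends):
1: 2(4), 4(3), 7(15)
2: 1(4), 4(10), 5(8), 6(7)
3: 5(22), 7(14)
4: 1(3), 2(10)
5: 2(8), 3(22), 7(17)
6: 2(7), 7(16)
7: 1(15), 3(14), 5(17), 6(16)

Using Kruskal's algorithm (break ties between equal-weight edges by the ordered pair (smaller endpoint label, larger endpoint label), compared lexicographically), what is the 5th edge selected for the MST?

3-7

Kruskal: consider edges lightest-first.
1–4 (3): add. Components now {1,4} {2} {3} {5} {6} {7}
1–2 (4): add. Components now {1,2,4} {3} {5} {6} {7}
2–6 (7): add. Components now {1,2,4,6} {3} {5} {7}
2–5 (8): add. Components now {1,2,4,5,6} {3} {7}
2–4 (10): skip — 2 and 4 already connected.
3–7 (14): add. Components now {1,2,4,5,6} {3,7}
1–7 (15): add. Components now {1,2,3,4,5,6,7}
The 5th edge added is 3–7.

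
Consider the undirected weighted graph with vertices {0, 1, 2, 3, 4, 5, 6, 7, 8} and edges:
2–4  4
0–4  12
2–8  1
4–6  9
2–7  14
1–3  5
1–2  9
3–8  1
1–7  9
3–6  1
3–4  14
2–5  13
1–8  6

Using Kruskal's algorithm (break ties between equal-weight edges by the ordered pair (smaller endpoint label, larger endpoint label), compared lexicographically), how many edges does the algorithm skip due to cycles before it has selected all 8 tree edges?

3

Sort edges by weight, then run Kruskal:
2–8 (1): add — endpoints in different components.
3–6 (1): add — endpoints in different components.
3–8 (1): add — endpoints in different components.
2–4 (4): add — endpoints in different components.
1–3 (5): add — endpoints in different components.
1–8 (6): skip — 1 and 8 already connected.
1–2 (9): skip — 1 and 2 already connected.
1–7 (9): add — endpoints in different components.
4–6 (9): skip — 4 and 6 already connected.
0–4 (12): add — endpoints in different components.
2–5 (13): add — endpoints in different components.
Edges rejected before the tree was complete: 3.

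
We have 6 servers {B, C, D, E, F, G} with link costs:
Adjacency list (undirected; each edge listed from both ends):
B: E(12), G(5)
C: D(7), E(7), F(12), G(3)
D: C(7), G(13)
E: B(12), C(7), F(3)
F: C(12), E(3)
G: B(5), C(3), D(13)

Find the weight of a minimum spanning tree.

Grow the tree from E using Prim:
Step 1: cheapest edge leaving the tree is E—F (3); add F.
Step 2: cheapest edge leaving the tree is C—E (7); add C.
Step 3: cheapest edge leaving the tree is C—G (3); add G.
Step 4: cheapest edge leaving the tree is B—G (5); add B.
Step 5: cheapest edge leaving the tree is C—D (7); add D.
MST edges: E—F, C—E, C—G, B—G, C—D; total weight 3+7+3+5+7 = 25.

25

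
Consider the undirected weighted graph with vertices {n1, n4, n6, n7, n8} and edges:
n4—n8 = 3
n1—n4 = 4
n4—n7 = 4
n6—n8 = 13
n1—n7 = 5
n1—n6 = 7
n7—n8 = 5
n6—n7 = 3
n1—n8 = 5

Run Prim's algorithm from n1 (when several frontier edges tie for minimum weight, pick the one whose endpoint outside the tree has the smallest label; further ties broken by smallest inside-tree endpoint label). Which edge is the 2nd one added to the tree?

n4-n8

Prim, starting at n1.
Step 1: cheapest edge leaving the tree is n1—n4 (4); add n4.
Step 2: cheapest edge leaving the tree is n4—n8 (3); add n8.
Step 3: cheapest edge leaving the tree is n4—n7 (4); add n7.
Step 4: cheapest edge leaving the tree is n6—n7 (3); add n6.
The 2nd edge added is n4—n8.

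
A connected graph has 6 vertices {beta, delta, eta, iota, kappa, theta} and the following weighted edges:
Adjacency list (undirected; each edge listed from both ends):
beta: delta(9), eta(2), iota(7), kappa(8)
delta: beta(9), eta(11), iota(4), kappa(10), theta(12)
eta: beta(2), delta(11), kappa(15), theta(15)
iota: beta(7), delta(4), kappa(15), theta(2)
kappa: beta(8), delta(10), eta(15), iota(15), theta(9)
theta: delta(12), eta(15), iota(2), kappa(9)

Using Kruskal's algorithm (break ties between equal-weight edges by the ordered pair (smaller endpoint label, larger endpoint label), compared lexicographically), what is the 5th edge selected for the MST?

Kruskal's algorithm — process edges by increasing weight (ties by edge label):
beta—eta (2): add. Components now {beta,eta} {iota} {kappa} {delta} {theta}
iota—theta (2): add. Components now {beta,eta} {iota,theta} {kappa} {delta}
delta—iota (4): add. Components now {beta,eta} {delta,iota,theta} {kappa}
beta—iota (7): add. Components now {beta,delta,eta,iota,theta} {kappa}
beta—kappa (8): add. Components now {beta,delta,eta,iota,kappa,theta}
The 5th edge added is beta—kappa.

beta-kappa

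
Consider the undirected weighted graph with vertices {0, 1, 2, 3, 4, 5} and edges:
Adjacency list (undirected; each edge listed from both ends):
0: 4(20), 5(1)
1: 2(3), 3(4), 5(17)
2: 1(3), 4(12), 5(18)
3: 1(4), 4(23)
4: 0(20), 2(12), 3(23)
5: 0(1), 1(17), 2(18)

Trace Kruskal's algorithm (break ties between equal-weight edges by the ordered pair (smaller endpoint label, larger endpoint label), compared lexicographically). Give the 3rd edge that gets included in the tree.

Kruskal: consider edges lightest-first.
0 5 (1): add — endpoints in different components.
1 2 (3): add — endpoints in different components.
1 3 (4): add — endpoints in different components.
2 4 (12): add — endpoints in different components.
1 5 (17): add — endpoints in different components.
The 3rd edge added is 1 3.

1-3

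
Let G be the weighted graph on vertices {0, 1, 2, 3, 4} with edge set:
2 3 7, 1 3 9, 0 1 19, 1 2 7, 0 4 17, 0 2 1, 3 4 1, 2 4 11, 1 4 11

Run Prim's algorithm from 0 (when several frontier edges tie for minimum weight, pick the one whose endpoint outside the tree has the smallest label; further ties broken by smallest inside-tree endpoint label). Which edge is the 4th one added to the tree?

Prim, starting at 0.
Step 1: cheapest edge leaving the tree is 0 2 (1); add 2.
Step 2: cheapest edge leaving the tree is 1 2 (7); add 1.
Step 3: cheapest edge leaving the tree is 2 3 (7); add 3.
Step 4: cheapest edge leaving the tree is 3 4 (1); add 4.
The 4th edge added is 3 4.

3-4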